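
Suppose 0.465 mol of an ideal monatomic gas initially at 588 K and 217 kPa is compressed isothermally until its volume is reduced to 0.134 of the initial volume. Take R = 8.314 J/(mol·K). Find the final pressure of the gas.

1620 kPa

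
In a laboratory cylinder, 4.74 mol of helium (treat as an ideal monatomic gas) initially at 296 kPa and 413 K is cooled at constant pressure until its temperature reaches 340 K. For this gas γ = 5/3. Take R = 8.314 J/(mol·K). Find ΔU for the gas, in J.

V₁ = nRT₁/P₁ = 4.74×8.314×413/296 = 55.0 L.
Isobaric: P stays 296 kPa; V/T = const ⇒ T₂ = 340 K, V₂ = 45.3 L.
For an ideal gas ΔU = nCvΔT with Cv = (3/2)R = 12.5 J/(mol·K).
ΔU = 4.74×12.5×(340−413) = -4320 J.

-4320 J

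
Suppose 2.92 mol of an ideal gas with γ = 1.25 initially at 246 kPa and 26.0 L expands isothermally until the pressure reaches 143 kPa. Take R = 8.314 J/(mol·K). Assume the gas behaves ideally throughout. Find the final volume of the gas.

T₁ = P₁V₁/(nR) = 246×26.0/(2.92×8.314) = 263 K.
Isothermal: T stays 263 K; PV = const ⇒ V₂ = 44.7 L, P₂ = 143 kPa.

44.7 L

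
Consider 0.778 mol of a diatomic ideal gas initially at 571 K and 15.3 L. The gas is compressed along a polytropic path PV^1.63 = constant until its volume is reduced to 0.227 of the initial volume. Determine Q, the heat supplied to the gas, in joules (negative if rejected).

P₁ = nRT₁/V₁ = 0.778×8.314×571/15.3 = 241 kPa.
Polytropic n=1.63: T₂ = T₁(V₁/V₂)^(n−1) = 571×(4.41)^0.63 = 1450 K; P₂ = P₁(V₁/V₂)^n = 2710 kPa.
W = (P₁V₁−P₂V₂)/(n−1) = (241×15.3−2710×3.47)/0.63 = -9060 J.
ΔU = nCvΔT = 0.778×20.8×(1450−571) = 14300 J.
Q = ΔU + W = 5210 J.

5210 J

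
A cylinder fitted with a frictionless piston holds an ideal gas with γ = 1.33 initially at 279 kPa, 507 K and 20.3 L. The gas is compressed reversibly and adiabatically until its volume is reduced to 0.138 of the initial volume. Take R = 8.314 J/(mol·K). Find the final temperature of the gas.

Adiabatic: TV^(γ−1) = const ⇒ T₂ = 507×(7.25)^0.330 = 975 K; PV^γ = const ⇒ P₂ = 3890 kPa.

975 K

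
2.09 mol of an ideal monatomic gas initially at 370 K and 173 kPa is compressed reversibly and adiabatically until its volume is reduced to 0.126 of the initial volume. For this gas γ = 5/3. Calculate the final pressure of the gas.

5460 kPa

V₁ = nRT₁/P₁ = 2.09×8.314×370/173 = 37.2 L.
Adiabatic: TV^(γ−1) = const ⇒ T₂ = 370×(7.94)^0.667 = 1470 K; PV^γ = const ⇒ P₂ = 5460 kPa.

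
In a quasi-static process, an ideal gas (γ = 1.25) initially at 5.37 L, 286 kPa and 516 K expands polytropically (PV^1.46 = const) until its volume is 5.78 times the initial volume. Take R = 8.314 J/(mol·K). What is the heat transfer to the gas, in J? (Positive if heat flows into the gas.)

-1550 J

n = P₁V₁/(RT₁) = 286×5.37/(8.314×516) = 0.358 mol.
Polytropic n=1.46: T₂ = T₁(V₁/V₂)^(n−1) = 516×(0.173)^0.46 = 230 K; P₂ = P₁(V₁/V₂)^n = 22.1 kPa.
W = (P₁V₁−P₂V₂)/(n−1) = (286×5.37−22.1×31.0)/0.46 = 1850 J.
ΔU = nCvΔT = 0.358×33.3×(230−516) = -3400 J.
Q = ΔU + W = -1550 J.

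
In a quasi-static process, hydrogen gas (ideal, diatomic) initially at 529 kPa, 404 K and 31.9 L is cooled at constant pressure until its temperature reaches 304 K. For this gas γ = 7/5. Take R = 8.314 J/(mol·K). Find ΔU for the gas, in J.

n = P₁V₁/(RT₁) = 529×31.9/(8.314×404) = 5.02 mol.
Isobaric: P stays 529 kPa; V/T = const ⇒ T₂ = 304 K, V₂ = 24.0 L.
For an ideal gas ΔU = nCvΔT with Cv = (5/2)R = 20.8 J/(mol·K).
ΔU = 5.02×20.8×(304−404) = -10400 J.

-10400 J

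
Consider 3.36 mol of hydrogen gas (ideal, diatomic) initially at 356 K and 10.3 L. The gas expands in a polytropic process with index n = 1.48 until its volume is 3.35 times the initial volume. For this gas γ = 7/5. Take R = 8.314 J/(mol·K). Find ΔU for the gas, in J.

P₁ = nRT₁/V₁ = 3.36×8.314×356/10.3 = 966 kPa.
Polytropic n=1.48: T₂ = T₁(V₁/V₂)^(n−1) = 356×(0.299)^0.48 = 199 K; P₂ = P₁(V₁/V₂)^n = 161 kPa.
For an ideal gas ΔU = nCvΔT with Cv = (5/2)R = 20.8 J/(mol·K).
ΔU = 3.36×20.8×(199−356) = -10900 J.

-10900 J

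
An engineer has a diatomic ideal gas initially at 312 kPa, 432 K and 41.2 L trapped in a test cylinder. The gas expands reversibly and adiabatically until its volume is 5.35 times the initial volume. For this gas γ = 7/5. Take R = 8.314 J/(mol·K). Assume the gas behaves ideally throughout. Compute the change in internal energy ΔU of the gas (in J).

n = P₁V₁/(RT₁) = 312×41.2/(8.314×432) = 3.58 mol.
Adiabatic: TV^(γ−1) = const ⇒ T₂ = 432×(0.187)^0.400 = 221 K; PV^γ = const ⇒ P₂ = 29.8 kPa.
For an ideal gas ΔU = nCvΔT with Cv = (5/2)R = 20.8 J/(mol·K).
ΔU = 3.58×20.8×(221−432) = -15700 J.

-15700 J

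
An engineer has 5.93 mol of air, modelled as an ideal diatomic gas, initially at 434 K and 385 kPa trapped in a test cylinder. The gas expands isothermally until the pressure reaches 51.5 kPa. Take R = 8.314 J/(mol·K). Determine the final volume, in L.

415 L

V₁ = nRT₁/P₁ = 5.93×8.314×434/385 = 55.6 L.
Isothermal: T stays 434 K; PV = const ⇒ V₂ = 415 L, P₂ = 51.5 kPa.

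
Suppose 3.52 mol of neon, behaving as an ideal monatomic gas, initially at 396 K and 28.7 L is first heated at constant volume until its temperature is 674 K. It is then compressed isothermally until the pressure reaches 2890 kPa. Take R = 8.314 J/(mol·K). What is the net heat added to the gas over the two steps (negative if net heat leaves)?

-16100 J

P₁ = nRT₁/V₁ = 3.52×8.314×396/28.7 = 404 kPa.
Step 1 — Isochoric: V stays 28.7 L; P/T = const ⇒ T₂ = 674 K, P₂ = 687 kPa.
W = 0 (no volume change).
ΔU = nCvΔT = 3.52×12.5×(674−396) = 12200 J.
Q = ΔU = 12200 J.
State after step 1: P = 687 kPa, V = 28.7 L, T = 674 K.
Step 2 — Isothermal: T stays 674 K; PV = const ⇒ V₂ = 6.83 L, P₂ = 2890 kPa.
ΔU = 0 (ideal gas, T constant).
W = nRT ln(V₂/V₁) = 3.52×8.314×674×ln(0.238) = -28300 J.
Q = ΔU + W = -28300 J.
Net over both steps: W = -28300 J, Q = -16100 J, ΔU = 12200 J.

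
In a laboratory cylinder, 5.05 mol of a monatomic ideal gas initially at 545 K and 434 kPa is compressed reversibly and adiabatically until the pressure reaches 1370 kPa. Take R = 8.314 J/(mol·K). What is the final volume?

26.5 L

V₁ = nRT₁/P₁ = 5.05×8.314×545/434 = 52.7 L.
Adiabatic: T₂/T₁ = (P₂/P₁)^((γ−1)/γ) ⇒ T₂ = 545×(3.16)^0.400 = 863 K; V₂ = 26.5 L.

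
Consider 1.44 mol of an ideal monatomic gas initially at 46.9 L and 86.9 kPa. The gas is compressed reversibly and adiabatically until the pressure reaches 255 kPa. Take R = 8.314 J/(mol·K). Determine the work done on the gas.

3290 J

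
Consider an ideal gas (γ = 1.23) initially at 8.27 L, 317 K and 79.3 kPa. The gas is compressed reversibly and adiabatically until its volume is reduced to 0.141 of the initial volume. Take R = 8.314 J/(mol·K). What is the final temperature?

Adiabatic: TV^(γ−1) = const ⇒ T₂ = 317×(7.09)^0.230 = 497 K; PV^γ = const ⇒ P₂ = 883 kPa.

497 K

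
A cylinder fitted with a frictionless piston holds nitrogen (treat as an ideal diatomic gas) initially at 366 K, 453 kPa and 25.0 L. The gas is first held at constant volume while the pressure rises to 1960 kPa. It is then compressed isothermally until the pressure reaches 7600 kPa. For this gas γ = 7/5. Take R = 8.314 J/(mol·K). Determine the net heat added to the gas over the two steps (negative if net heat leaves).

n = P₁V₁/(RT₁) = 453×25.0/(8.314×366) = 3.72 mol.
Step 1 — Isochoric: V stays 25.0 L; P/T = const ⇒ T₂ = 1580 K, P₂ = 1960 kPa.
W = 0 (no volume change).
ΔU = nCvΔT = 3.72×20.8×(1580−366) = 94200 J.
Q = ΔU = 94200 J.
State after step 1: P = 1960 kPa, V = 25.0 L, T = 1580 K.
Step 2 — Isothermal: T stays 1580 K; PV = const ⇒ V₂ = 6.45 L, P₂ = 7600 kPa.
ΔU = 0 (ideal gas, T constant).
W = nRT ln(V₂/V₁) = 3.72×8.314×1580×ln(0.258) = -66400 J.
Q = ΔU + W = -66400 J.
Net over both steps: W = -66400 J, Q = 27800 J, ΔU = 94200 J.

27800 J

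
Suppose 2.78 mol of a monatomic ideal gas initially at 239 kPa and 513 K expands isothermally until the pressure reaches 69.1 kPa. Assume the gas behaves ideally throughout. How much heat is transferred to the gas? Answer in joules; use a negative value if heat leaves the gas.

14700 J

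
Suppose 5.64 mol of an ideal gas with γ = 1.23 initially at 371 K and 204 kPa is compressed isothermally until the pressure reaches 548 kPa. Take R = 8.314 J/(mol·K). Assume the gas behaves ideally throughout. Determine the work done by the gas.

-17200 J

V₁ = nRT₁/P₁ = 5.64×8.314×371/204 = 85.3 L.
Isothermal: T stays 371 K; PV = const ⇒ V₂ = 31.7 L, P₂ = 548 kPa.
W = nRT ln(V₂/V₁) = 5.64×8.314×371×ln(0.372) = -17200 J.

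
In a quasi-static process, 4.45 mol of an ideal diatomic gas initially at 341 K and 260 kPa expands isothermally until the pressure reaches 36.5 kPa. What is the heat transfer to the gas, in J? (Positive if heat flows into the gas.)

24800 J

V₁ = nRT₁/P₁ = 4.45×8.314×341/260 = 48.5 L.
Isothermal: T stays 341 K; PV = const ⇒ V₂ = 346 L, P₂ = 36.5 kPa.
ΔU = 0 (ideal gas, T constant).
W = nRT ln(V₂/V₁) = 4.45×8.314×341×ln(7.12) = 24800 J.
Q = ΔU + W = 24800 J.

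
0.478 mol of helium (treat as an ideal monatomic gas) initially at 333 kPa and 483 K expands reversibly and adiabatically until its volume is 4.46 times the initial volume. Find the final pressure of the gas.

V₁ = nRT₁/P₁ = 0.478×8.314×483/333 = 5.76 L.
Adiabatic: TV^(γ−1) = const ⇒ T₂ = 483×(0.224)^0.667 = 178 K; PV^γ = const ⇒ P₂ = 27.6 kPa.

27.6 kPa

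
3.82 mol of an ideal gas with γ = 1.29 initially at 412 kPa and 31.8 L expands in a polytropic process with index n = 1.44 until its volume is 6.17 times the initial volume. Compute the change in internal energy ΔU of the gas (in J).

-24900 J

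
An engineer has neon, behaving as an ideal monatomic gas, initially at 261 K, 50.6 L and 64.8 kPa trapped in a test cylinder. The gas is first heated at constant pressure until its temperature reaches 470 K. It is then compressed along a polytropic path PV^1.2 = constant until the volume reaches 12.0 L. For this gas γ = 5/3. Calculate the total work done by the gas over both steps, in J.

n = P₁V₁/(RT₁) = 64.8×50.6/(8.314×261) = 1.51 mol.
Step 1 — Isobaric: P stays 64.8 kPa; V/T = const ⇒ T₂ = 470 K, V₂ = 91.1 L.
W = PΔV = 64.8×(91.1−50.6) kPa·L = 2630 J.
ΔU = nCvΔT = 1.51×12.5×(470−261) = 3940 J.
Q = ΔU + W = nCpΔT = 6560 J.
State after step 1: P = 64.8 kPa, V = 91.1 L, T = 470 K.
Step 2 — Polytropic n=1.2: T₂ = T₁(V₁/V₂)^(n−1) = 470×(7.59)^0.20 = 705 K; P₂ = P₁(V₁/V₂)^n = 738 kPa.
W = (P₁V₁−P₂V₂)/(n−1) = (64.8×91.1−738×12.0)/0.20 = -14800 J.
ΔU = nCvΔT = 1.51×12.5×(705−470) = 4430 J.
Q = ΔU + W = -10300 J.
Net over both steps: W = -12100 J, Q = -3770 J, ΔU = 8370 J.

-12100 J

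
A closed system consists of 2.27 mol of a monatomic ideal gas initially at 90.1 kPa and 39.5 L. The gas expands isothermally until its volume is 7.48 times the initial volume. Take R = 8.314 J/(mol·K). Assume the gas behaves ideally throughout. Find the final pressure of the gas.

12.0 kPa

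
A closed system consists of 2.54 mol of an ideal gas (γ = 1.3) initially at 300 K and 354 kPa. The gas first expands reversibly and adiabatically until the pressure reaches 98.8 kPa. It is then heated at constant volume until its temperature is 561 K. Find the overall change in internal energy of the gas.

V₁ = nRT₁/P₁ = 2.54×8.314×300/354 = 17.9 L.
Step 1 — Adiabatic: T₂/T₁ = (P₂/P₁)^((γ−1)/γ) ⇒ T₂ = 300×(0.279)^0.231 = 223 K; V₂ = 47.8 L.
ΔU = nCvΔT = 2.54×27.7×(223−300) = -5390 J.
Q = 0 for an adiabatic process, so W = −ΔU = 5390 J.
State after step 1: P = 98.8 kPa, V = 47.8 L, T = 223 K.
Step 2 — Isochoric: V stays 47.8 L; P/T = const ⇒ T₂ = 561 K, P₂ = 248 kPa.
W = 0 (no volume change).
ΔU = nCvΔT = 2.54×27.7×(561−223) = 23800 J.
Q = ΔU = 23800 J.
Net over both steps: W = 5390 J, Q = 23800 J, ΔU = 18400 J.

18400 J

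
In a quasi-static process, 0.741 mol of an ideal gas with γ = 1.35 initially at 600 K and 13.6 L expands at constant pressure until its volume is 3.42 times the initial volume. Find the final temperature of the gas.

P₁ = nRT₁/V₁ = 0.741×8.314×600/13.6 = 272 kPa.
Isobaric: P stays 272 kPa; V/T = const ⇒ T₂ = 2050 K, V₂ = 46.5 L.

2050 K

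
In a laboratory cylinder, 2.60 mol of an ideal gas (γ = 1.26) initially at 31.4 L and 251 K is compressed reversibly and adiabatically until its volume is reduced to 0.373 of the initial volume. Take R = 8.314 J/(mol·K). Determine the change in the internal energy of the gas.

6100 J

P₁ = nRT₁/V₁ = 2.60×8.314×251/31.4 = 173 kPa.
Adiabatic: TV^(γ−1) = const ⇒ T₂ = 251×(2.68)^0.260 = 324 K; PV^γ = const ⇒ P₂ = 599 kPa.
For an ideal gas ΔU = nCvΔT with Cv = R/(γ−1) = 32.0 J/(mol·K).
ΔU = 2.60×32.0×(324−251) = 6100 J.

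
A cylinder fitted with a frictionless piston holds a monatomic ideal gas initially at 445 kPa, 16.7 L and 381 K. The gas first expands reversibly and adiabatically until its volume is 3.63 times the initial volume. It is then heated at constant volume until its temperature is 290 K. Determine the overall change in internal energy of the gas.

-2660 J

n = P₁V₁/(RT₁) = 445×16.7/(8.314×381) = 2.35 mol.
Step 1 — Adiabatic: TV^(γ−1) = const ⇒ T₂ = 381×(0.275)^0.667 = 161 K; PV^γ = const ⇒ P₂ = 51.9 kPa.
ΔU = nCvΔT = 2.35×12.5×(161−381) = -6430 J.
Q = 0 for an adiabatic process, so W = −ΔU = 6430 J.
State after step 1: P = 51.9 kPa, V = 60.6 L, T = 161 K.
Step 2 — Isochoric: V stays 60.6 L; P/T = const ⇒ T₂ = 290 K, P₂ = 93.3 kPa.
W = 0 (no volume change).
ΔU = nCvΔT = 2.35×12.5×(290−161) = 3770 J.
Q = ΔU = 3770 J.
Net over both steps: W = 6430 J, Q = 3770 J, ΔU = -2660 J.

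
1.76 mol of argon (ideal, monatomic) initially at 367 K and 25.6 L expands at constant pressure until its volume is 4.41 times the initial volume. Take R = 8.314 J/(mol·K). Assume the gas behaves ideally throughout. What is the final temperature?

1620 K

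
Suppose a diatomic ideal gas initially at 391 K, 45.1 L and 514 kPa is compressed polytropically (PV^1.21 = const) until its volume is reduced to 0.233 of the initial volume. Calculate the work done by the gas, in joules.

n = P₁V₁/(RT₁) = 514×45.1/(8.314×391) = 7.13 mol.
Polytropic n=1.21: T₂ = T₁(V₁/V₂)^(n−1) = 391×(4.29)^0.21 = 531 K; P₂ = P₁(V₁/V₂)^n = 3000 kPa.
W = (P₁V₁−P₂V₂)/(n−1) = (514×45.1−3000×10.5)/0.21 = -39500 J.

-39500 J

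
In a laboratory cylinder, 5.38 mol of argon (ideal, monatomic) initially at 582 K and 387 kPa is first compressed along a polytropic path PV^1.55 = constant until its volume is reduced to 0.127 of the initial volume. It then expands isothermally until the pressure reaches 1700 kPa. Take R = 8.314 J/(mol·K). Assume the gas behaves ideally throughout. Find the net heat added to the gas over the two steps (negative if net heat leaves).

122000 J

V₁ = nRT₁/P₁ = 5.38×8.314×582/387 = 67.3 L.
Step 1 — Polytropic n=1.55: T₂ = T₁(V₁/V₂)^(n−1) = 582×(7.87)^0.55 = 1810 K; P₂ = P₁(V₁/V₂)^n = 9480 kPa.
W = (P₁V₁−P₂V₂)/(n−1) = (387×67.3−9480×8.54)/0.55 = -99900 J.
ΔU = nCvΔT = 5.38×12.5×(1810−582) = 82400 J.
Q = ΔU + W = -17500 J.
State after step 1: P = 9480 kPa, V = 8.54 L, T = 1810 K.
Step 2 — Isothermal: T stays 1810 K; PV = const ⇒ V₂ = 47.6 L, P₂ = 1700 kPa.
ΔU = 0 (ideal gas, T constant).
W = nRT ln(V₂/V₁) = 5.38×8.314×1810×ln(5.58) = 139000 J.
Q = ΔU + W = 139000 J.
Net over both steps: W = 39300 J, Q = 122000 J, ΔU = 82400 J.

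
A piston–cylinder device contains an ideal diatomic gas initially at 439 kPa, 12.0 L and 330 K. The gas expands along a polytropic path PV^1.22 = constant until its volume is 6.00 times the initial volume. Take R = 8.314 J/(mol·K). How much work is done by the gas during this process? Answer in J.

n = P₁V₁/(RT₁) = 439×12.0/(8.314×330) = 1.92 mol.
Polytropic n=1.22: T₂ = T₁(V₁/V₂)^(n−1) = 330×(0.167)^0.22 = 222 K; P₂ = P₁(V₁/V₂)^n = 49.3 kPa.
W = (P₁V₁−P₂V₂)/(n−1) = (439×12.0−49.3×72.0)/0.22 = 7800 J.

7800 J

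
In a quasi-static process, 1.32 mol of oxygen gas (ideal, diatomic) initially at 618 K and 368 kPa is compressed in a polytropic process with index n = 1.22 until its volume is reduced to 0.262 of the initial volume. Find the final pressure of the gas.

1890 kPa

V₁ = nRT₁/P₁ = 1.32×8.314×618/368 = 18.4 L.
Polytropic n=1.22: T₂ = T₁(V₁/V₂)^(n−1) = 618×(3.82)^0.22 = 830 K; P₂ = P₁(V₁/V₂)^n = 1890 kPa.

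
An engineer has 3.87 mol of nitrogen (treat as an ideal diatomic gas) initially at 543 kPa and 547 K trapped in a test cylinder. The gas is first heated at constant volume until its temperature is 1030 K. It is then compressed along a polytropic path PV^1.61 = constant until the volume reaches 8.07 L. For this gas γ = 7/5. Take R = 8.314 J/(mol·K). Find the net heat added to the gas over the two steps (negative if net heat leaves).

76900 J

V₁ = nRT₁/P₁ = 3.87×8.314×547/543 = 32.4 L.
Step 1 — Isochoric: V stays 32.4 L; P/T = const ⇒ T₂ = 1030 K, P₂ = 1020 kPa.
W = 0 (no volume change).
ΔU = nCvΔT = 3.87×20.8×(1030−547) = 38900 J.
Q = ΔU = 38900 J.
State after step 1: P = 1020 kPa, V = 32.4 L, T = 1030 K.
Step 2 — Polytropic n=1.61: T₂ = T₁(V₁/V₂)^(n−1) = 1030×(4.02)^0.61 = 2410 K; P₂ = P₁(V₁/V₂)^n = 9590 kPa.
W = (P₁V₁−P₂V₂)/(n−1) = (1020×32.4−9590×8.07)/0.61 = -72500 J.
ΔU = nCvΔT = 3.87×20.8×(2410−1030) = 111000 J.
Q = ΔU + W = 38100 J.
Net over both steps: W = -72500 J, Q = 76900 J, ΔU = 149000 J.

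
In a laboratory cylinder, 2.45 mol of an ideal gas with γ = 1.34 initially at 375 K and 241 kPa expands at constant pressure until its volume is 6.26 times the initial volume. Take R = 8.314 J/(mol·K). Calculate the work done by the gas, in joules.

V₁ = nRT₁/P₁ = 2.45×8.314×375/241 = 31.7 L.
Isobaric: P stays 241 kPa; V/T = const ⇒ T₂ = 2350 K, V₂ = 198 L.
W = PΔV = 241×(198−31.7) kPa·L = 40200 J.

40200 J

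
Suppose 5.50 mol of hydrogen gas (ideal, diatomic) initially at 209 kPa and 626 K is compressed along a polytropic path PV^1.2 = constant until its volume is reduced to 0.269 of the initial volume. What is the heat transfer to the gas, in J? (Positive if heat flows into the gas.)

V₁ = nRT₁/P₁ = 5.50×8.314×626/209 = 137 L.
Polytropic n=1.2: T₂ = T₁(V₁/V₂)^(n−1) = 626×(3.72)^0.20 = 814 K; P₂ = P₁(V₁/V₂)^n = 1010 kPa.
W = (P₁V₁−P₂V₂)/(n−1) = (209×137−1010×36.8)/0.20 = -43000 J.
ΔU = nCvΔT = 5.50×20.8×(814−626) = 21500 J.
Q = ΔU + W = -21500 J.

-21500 J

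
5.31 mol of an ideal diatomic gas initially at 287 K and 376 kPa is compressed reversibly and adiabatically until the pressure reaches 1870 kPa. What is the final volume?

10.7 L

V₁ = nRT₁/P₁ = 5.31×8.314×287/376 = 33.7 L.
Adiabatic: T₂/T₁ = (P₂/P₁)^((γ−1)/γ) ⇒ T₂ = 287×(4.97)^0.286 = 454 K; V₂ = 10.7 L.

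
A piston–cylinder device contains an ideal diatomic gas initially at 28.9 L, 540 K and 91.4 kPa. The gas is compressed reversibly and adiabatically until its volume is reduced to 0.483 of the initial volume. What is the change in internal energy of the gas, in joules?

2230 J

n = P₁V₁/(RT₁) = 91.4×28.9/(8.314×540) = 0.588 mol.
Adiabatic: TV^(γ−1) = const ⇒ T₂ = 540×(2.07)^0.400 = 722 K; PV^γ = const ⇒ P₂ = 253 kPa.
For an ideal gas ΔU = nCvΔT with Cv = (5/2)R = 20.8 J/(mol·K).
ΔU = 0.588×20.8×(722−540) = 2230 J.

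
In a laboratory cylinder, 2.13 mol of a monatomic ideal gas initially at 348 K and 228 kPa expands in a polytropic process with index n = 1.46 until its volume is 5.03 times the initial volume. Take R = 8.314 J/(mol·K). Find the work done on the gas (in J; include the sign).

-7020 J

V₁ = nRT₁/P₁ = 2.13×8.314×348/228 = 27.0 L.
Polytropic n=1.46: T₂ = T₁(V₁/V₂)^(n−1) = 348×(0.199)^0.46 = 166 K; P₂ = P₁(V₁/V₂)^n = 21.6 kPa.
W = (P₁V₁−P₂V₂)/(n−1) = (228×27.0−21.6×136)/0.46 = 7020 J.
Work done on the gas = −W_by = -7020 J.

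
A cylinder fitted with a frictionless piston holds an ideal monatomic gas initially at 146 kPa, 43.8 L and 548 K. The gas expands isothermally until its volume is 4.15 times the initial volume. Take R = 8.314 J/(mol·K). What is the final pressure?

35.2 kPa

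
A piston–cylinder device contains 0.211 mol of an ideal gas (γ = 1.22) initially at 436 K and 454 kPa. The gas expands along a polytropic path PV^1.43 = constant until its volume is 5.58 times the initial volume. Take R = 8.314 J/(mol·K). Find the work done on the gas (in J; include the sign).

V₁ = nRT₁/P₁ = 0.211×8.314×436/454 = 1.68 L.
Polytropic n=1.43: T₂ = T₁(V₁/V₂)^(n−1) = 436×(0.179)^0.43 = 208 K; P₂ = P₁(V₁/V₂)^n = 38.8 kPa.
W = (P₁V₁−P₂V₂)/(n−1) = (454×1.68−38.8×9.40)/0.43 = 929 J.
Work done on the gas = −W_by = -929 J.

-929 J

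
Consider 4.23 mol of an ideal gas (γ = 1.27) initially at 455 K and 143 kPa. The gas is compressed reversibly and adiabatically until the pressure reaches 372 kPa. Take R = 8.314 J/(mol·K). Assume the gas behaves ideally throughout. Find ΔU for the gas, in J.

V₁ = nRT₁/P₁ = 4.23×8.314×455/143 = 112 L.
Adiabatic: T₂/T₁ = (P₂/P₁)^((γ−1)/γ) ⇒ T₂ = 455×(2.60)^0.213 = 558 K; V₂ = 52.7 L.
For an ideal gas ΔU = nCvΔT with Cv = R/(γ−1) = 30.8 J/(mol·K).
ΔU = 4.23×30.8×(558−455) = 13400 J.

13400 J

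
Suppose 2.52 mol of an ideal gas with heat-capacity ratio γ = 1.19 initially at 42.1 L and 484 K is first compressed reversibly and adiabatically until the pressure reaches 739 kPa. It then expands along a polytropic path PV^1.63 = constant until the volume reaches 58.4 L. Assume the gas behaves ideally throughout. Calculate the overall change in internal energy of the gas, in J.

P₁ = nRT₁/V₁ = 2.52×8.314×484/42.1 = 241 kPa.
Step 1 — Adiabatic: T₂/T₁ = (P₂/P₁)^((γ−1)/γ) ⇒ T₂ = 484×(3.07)^0.160 = 579 K; V₂ = 16.4 L.
ΔU = nCvΔT = 2.52×43.8×(579−484) = 10500 J.
Q = 0 for an adiabatic process, so W = −ΔU = -10500 J.
State after step 1: P = 739 kPa, V = 16.4 L, T = 579 K.
Step 2 — Polytropic n=1.63: T₂ = T₁(V₁/V₂)^(n−1) = 579×(0.281)^0.63 = 260 K; P₂ = P₁(V₁/V₂)^n = 93.3 kPa.
W = (P₁V₁−P₂V₂)/(n−1) = (739×16.4−93.3×58.4)/0.63 = 10600 J.
ΔU = nCvΔT = 2.52×43.8×(260−579) = -35100 J.
Q = ΔU + W = -24500 J.
Net over both steps: W = 137 J, Q = -24500 J, ΔU = -24700 J.

-24700 J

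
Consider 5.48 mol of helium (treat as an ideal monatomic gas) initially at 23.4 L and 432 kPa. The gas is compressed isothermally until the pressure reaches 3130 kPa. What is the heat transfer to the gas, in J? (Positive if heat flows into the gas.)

T₁ = P₁V₁/(nR) = 432×23.4/(5.48×8.314) = 222 K.
Isothermal: T stays 222 K; PV = const ⇒ V₂ = 3.23 L, P₂ = 3130 kPa.
ΔU = 0 (ideal gas, T constant).
W = nRT ln(V₂/V₁) = 5.48×8.314×222×ln(0.138) = -20000 J.
Q = ΔU + W = -20000 J.

-20000 J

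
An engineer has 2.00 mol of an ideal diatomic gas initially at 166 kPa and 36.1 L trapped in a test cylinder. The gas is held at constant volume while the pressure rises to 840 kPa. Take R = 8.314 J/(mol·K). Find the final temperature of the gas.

T₁ = P₁V₁/(nR) = 166×36.1/(2.00×8.314) = 360 K.
Isochoric: V stays 36.1 L; P/T = const ⇒ T₂ = 1820 K, P₂ = 840 kPa.

1820 K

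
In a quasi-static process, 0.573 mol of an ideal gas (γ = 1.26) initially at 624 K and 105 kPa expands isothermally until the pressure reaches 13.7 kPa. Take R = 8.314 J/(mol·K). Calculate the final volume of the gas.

V₁ = nRT₁/P₁ = 0.573×8.314×624/105 = 28.3 L.
Isothermal: T stays 624 K; PV = const ⇒ V₂ = 217 L, P₂ = 13.7 kPa.

217 L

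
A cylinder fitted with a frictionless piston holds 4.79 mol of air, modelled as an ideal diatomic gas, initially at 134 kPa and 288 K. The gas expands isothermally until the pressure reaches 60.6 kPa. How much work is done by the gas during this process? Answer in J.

9100 J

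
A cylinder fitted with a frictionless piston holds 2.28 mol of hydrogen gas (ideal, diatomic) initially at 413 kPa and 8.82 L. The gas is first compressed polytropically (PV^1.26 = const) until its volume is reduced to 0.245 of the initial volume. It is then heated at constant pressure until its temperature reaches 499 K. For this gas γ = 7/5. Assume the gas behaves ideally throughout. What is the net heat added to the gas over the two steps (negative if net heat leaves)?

12600 J

T₁ = P₁V₁/(nR) = 413×8.82/(2.28×8.314) = 192 K.
Step 1 — Polytropic n=1.26: T₂ = T₁(V₁/V₂)^(n−1) = 192×(4.08)^0.26 = 277 K; P₂ = P₁(V₁/V₂)^n = 2430 kPa.
W = (P₁V₁−P₂V₂)/(n−1) = (413×8.82−2430×2.16)/0.26 = -6190 J.
ΔU = nCvΔT = 2.28×20.8×(277−192) = 4020 J.
Q = ΔU + W = -2160 J.
State after step 1: P = 2430 kPa, V = 2.16 L, T = 277 K.
Step 2 — Isobaric: P stays 2430 kPa; V/T = const ⇒ T₂ = 499 K, V₂ = 3.89 L.
W = PΔV = 2430×(3.89−2.16) kPa·L = 4210 J.
ΔU = nCvΔT = 2.28×20.8×(499−277) = 10500 J.
Q = ΔU + W = nCpΔT = 14700 J.
Net over both steps: W = -1980 J, Q = 12600 J, ΔU = 14500 J.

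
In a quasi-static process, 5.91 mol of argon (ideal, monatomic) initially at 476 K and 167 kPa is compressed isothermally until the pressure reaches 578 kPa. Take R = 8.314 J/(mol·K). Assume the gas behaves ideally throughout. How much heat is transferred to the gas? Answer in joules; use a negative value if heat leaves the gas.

V₁ = nRT₁/P₁ = 5.91×8.314×476/167 = 140 L.
Isothermal: T stays 476 K; PV = const ⇒ V₂ = 40.5 L, P₂ = 578 kPa.
ΔU = 0 (ideal gas, T constant).
W = nRT ln(V₂/V₁) = 5.91×8.314×476×ln(0.289) = -29000 J.
Q = ΔU + W = -29000 J.

-29000 J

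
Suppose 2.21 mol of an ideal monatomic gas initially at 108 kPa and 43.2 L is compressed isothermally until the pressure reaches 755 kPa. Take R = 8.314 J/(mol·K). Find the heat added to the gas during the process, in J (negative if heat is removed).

-9070 J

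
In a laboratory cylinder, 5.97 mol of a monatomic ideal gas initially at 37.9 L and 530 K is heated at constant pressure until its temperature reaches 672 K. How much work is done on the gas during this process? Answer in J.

P₁ = nRT₁/V₁ = 5.97×8.314×530/37.9 = 694 kPa.
Isobaric: P stays 694 kPa; V/T = const ⇒ T₂ = 672 K, V₂ = 48.1 L.
W = PΔV = 694×(48.1−37.9) kPa·L = 7050 J.
Work done on the gas = −W_by = -7050 J.

-7050 J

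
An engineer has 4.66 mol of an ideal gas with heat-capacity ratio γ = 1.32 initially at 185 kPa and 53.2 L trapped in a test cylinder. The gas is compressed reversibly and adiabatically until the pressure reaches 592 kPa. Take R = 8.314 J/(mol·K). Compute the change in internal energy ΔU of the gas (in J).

T₁ = P₁V₁/(nR) = 185×53.2/(4.66×8.314) = 254 K.
Adiabatic: T₂/T₁ = (P₂/P₁)^((γ−1)/γ) ⇒ T₂ = 254×(3.20)^0.242 = 337 K; V₂ = 22.0 L.
For an ideal gas ΔU = nCvΔT with Cv = R/(γ−1) = 26.0 J/(mol·K).
ΔU = 4.66×26.0×(337−254) = 10000 J.

10000 J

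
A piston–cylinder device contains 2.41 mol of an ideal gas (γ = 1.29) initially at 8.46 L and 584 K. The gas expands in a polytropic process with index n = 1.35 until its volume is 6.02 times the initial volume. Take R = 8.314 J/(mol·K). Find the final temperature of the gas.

P₁ = nRT₁/V₁ = 2.41×8.314×584/8.46 = 1380 kPa.
Polytropic n=1.35: T₂ = T₁(V₁/V₂)^(n−1) = 584×(0.166)^0.35 = 312 K; P₂ = P₁(V₁/V₂)^n = 123 kPa.

312 K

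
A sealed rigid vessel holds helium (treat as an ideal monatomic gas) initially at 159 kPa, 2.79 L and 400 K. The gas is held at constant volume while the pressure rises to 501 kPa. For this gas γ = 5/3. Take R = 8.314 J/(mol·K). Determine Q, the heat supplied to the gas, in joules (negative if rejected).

n = P₁V₁/(RT₁) = 159×2.79/(8.314×400) = 0.133 mol.
Isochoric: V stays 2.79 L; P/T = const ⇒ T₂ = 1260 K, P₂ = 501 kPa.
W = 0 (no volume change).
ΔU = nCvΔT = 0.133×12.5×(1260−400) = 1430 J.
Q = ΔU = 1430 J.

1430 J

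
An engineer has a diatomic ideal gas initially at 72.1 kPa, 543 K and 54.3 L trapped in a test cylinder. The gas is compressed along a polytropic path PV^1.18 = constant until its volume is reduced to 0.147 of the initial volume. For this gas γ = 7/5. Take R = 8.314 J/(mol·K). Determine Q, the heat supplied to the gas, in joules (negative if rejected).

-4930 J

n = P₁V₁/(RT₁) = 72.1×54.3/(8.314×543) = 0.867 mol.
Polytropic n=1.18: T₂ = T₁(V₁/V₂)^(n−1) = 543×(6.80)^0.18 = 767 K; P₂ = P₁(V₁/V₂)^n = 693 kPa.
W = (P₁V₁−P₂V₂)/(n−1) = (72.1×54.3−693×7.98)/0.18 = -8960 J.
ΔU = nCvΔT = 0.867×20.8×(767−543) = 4030 J.
Q = ΔU + W = -4930 J.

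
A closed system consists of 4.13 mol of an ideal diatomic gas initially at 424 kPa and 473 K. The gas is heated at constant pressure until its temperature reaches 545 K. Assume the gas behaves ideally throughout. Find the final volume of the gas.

44.1 L

V₁ = nRT₁/P₁ = 4.13×8.314×473/424 = 38.3 L.
Isobaric: P stays 424 kPa; V/T = const ⇒ T₂ = 545 K, V₂ = 44.1 L.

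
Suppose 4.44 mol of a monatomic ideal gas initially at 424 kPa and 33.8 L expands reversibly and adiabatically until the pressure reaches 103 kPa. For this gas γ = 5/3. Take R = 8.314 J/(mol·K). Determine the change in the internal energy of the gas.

T₁ = P₁V₁/(nR) = 424×33.8/(4.44×8.314) = 388 K.
Adiabatic: T₂/T₁ = (P₂/P₁)^((γ−1)/γ) ⇒ T₂ = 388×(0.243)^0.400 = 220 K; V₂ = 79.0 L.
For an ideal gas ΔU = nCvΔT with Cv = (3/2)R = 12.5 J/(mol·K).
ΔU = 4.44×12.5×(220−388) = -9290 J.

-9290 J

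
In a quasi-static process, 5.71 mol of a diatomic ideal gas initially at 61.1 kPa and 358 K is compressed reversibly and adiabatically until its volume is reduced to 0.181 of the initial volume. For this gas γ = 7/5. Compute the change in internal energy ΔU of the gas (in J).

V₁ = nRT₁/P₁ = 5.71×8.314×358/61.1 = 278 L.
Adiabatic: TV^(γ−1) = const ⇒ T₂ = 358×(5.52)^0.400 = 709 K; PV^γ = const ⇒ P₂ = 669 kPa.
For an ideal gas ΔU = nCvΔT with Cv = (5/2)R = 20.8 J/(mol·K).
ΔU = 5.71×20.8×(709−358) = 41700 J.

41700 J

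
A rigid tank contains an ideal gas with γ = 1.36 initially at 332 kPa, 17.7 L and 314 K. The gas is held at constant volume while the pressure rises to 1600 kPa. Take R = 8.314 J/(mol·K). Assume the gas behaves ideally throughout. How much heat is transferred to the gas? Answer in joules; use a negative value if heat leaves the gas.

62300 J

n = P₁V₁/(RT₁) = 332×17.7/(8.314×314) = 2.25 mol.
Isochoric: V stays 17.7 L; P/T = const ⇒ T₂ = 1510 K, P₂ = 1600 kPa.
W = 0 (no volume change).
ΔU = nCvΔT = 2.25×23.1×(1510−314) = 62300 J.
Q = ΔU = 62300 J.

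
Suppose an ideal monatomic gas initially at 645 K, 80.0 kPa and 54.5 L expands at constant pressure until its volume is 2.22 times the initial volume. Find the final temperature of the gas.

1430 K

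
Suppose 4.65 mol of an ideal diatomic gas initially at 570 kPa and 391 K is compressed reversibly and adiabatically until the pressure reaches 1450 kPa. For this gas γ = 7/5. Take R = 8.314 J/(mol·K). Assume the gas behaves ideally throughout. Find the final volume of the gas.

V₁ = nRT₁/P₁ = 4.65×8.314×391/570 = 26.5 L.
Adiabatic: T₂/T₁ = (P₂/P₁)^((γ−1)/γ) ⇒ T₂ = 391×(2.54)^0.286 = 511 K; V₂ = 13.6 L.

13.6 L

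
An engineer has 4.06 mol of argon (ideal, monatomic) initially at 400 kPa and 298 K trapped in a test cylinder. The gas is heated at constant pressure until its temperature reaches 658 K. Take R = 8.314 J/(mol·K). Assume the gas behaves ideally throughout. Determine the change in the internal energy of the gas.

18200 J

V₁ = nRT₁/P₁ = 4.06×8.314×298/400 = 25.1 L.
Isobaric: P stays 400 kPa; V/T = const ⇒ T₂ = 658 K, V₂ = 55.5 L.
For an ideal gas ΔU = nCvΔT with Cv = (3/2)R = 12.5 J/(mol·K).
ΔU = 4.06×12.5×(658−298) = 18200 J.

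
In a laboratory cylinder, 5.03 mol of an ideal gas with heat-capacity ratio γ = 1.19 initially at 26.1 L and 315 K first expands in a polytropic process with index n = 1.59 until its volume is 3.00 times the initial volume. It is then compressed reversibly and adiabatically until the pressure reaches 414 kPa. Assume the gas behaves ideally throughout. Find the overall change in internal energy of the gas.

-22900 J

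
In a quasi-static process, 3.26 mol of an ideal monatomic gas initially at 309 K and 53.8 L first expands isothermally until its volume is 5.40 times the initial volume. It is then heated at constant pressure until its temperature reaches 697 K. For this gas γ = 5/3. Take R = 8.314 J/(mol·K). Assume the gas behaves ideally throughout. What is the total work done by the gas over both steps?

P₁ = nRT₁/V₁ = 3.26×8.314×309/53.8 = 156 kPa.
Step 1 — Isothermal: T stays 309 K; PV = const ⇒ V₂ = 291 L, P₂ = 28.8 kPa.
ΔU = 0 (ideal gas, T constant).
W = nRT ln(V₂/V₁) = 3.26×8.314×309×ln(5.40) = 14100 J.
Q = ΔU + W = 14100 J.
State after step 1: P = 28.8 kPa, V = 291 L, T = 309 K.
Step 2 — Isobaric: P stays 28.8 kPa; V/T = const ⇒ T₂ = 697 K, V₂ = 655 L.
W = PΔV = 28.8×(655−291) kPa·L = 10500 J.
ΔU = nCvΔT = 3.26×12.5×(697−309) = 15800 J.
Q = ΔU + W = nCpΔT = 26300 J.
Net over both steps: W = 24600 J, Q = 40400 J, ΔU = 15800 J.

24600 J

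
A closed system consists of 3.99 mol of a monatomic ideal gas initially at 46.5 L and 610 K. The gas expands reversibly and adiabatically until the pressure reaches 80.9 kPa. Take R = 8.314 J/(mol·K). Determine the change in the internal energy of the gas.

-14900 J

P₁ = nRT₁/V₁ = 3.99×8.314×610/46.5 = 435 kPa.
Adiabatic: T₂/T₁ = (P₂/P₁)^((γ−1)/γ) ⇒ T₂ = 610×(0.186)^0.400 = 311 K; V₂ = 128 L.
For an ideal gas ΔU = nCvΔT with Cv = (3/2)R = 12.5 J/(mol·K).
ΔU = 3.99×12.5×(311−610) = -14900 J.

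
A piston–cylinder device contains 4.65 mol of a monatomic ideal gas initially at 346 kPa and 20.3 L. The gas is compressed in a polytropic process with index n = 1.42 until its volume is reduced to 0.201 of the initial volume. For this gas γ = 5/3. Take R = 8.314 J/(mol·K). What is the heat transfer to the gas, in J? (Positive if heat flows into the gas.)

-5950 J

T₁ = P₁V₁/(nR) = 346×20.3/(4.65×8.314) = 182 K.
Polytropic n=1.42: T₂ = T₁(V₁/V₂)^(n−1) = 182×(4.98)^0.42 = 356 K; P₂ = P₁(V₁/V₂)^n = 3380 kPa.
W = (P₁V₁−P₂V₂)/(n−1) = (346×20.3−3380×4.08)/0.42 = -16100 J.
ΔU = nCvΔT = 4.65×12.5×(356−182) = 10100 J.
Q = ΔU + W = -5950 J.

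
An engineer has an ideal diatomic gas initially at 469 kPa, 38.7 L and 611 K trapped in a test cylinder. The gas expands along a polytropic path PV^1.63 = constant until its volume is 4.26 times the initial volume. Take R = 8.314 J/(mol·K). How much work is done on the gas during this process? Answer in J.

-17200 J

n = P₁V₁/(RT₁) = 469×38.7/(8.314×611) = 3.57 mol.
Polytropic n=1.63: T₂ = T₁(V₁/V₂)^(n−1) = 611×(0.235)^0.63 = 245 K; P₂ = P₁(V₁/V₂)^n = 44.2 kPa.
W = (P₁V₁−P₂V₂)/(n−1) = (469×38.7−44.2×165)/0.63 = 17200 J.
Work done on the gas = −W_by = -17200 J.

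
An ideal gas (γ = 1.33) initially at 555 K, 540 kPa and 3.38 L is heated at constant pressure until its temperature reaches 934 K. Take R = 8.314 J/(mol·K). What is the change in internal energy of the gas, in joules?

n = P₁V₁/(RT₁) = 540×3.38/(8.314×555) = 0.396 mol.
Isobaric: P stays 540 kPa; V/T = const ⇒ T₂ = 934 K, V₂ = 5.69 L.
For an ideal gas ΔU = nCvΔT with Cv = R/(γ−1) = 25.2 J/(mol·K).
ΔU = 0.396×25.2×(934−555) = 3780 J.

3780 J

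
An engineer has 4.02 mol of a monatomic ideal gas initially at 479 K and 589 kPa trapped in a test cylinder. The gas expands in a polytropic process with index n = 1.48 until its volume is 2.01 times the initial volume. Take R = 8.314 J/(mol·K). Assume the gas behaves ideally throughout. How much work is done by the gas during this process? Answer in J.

9500 J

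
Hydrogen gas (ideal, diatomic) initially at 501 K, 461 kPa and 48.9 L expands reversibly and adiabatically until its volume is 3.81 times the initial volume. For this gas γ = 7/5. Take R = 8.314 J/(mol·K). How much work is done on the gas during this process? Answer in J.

-23400 J

n = P₁V₁/(RT₁) = 461×48.9/(8.314×501) = 5.41 mol.
Adiabatic: TV^(γ−1) = const ⇒ T₂ = 501×(0.262)^0.400 = 293 K; PV^γ = const ⇒ P₂ = 70.9 kPa.
ΔU = nCvΔT = 5.41×20.8×(293−501) = -23400 J.
Q = 0 for an adiabatic process, so W = −ΔU = 23400 J.
Work done on the gas = −W_by = -23400 J.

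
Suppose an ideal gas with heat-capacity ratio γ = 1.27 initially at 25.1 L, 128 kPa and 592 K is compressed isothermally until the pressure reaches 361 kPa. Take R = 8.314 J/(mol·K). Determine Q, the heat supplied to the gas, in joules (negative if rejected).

n = P₁V₁/(RT₁) = 128×25.1/(8.314×592) = 0.653 mol.
Isothermal: T stays 592 K; PV = const ⇒ V₂ = 8.90 L, P₂ = 361 kPa.
ΔU = 0 (ideal gas, T constant).
W = nRT ln(V₂/V₁) = 0.653×8.314×592×ln(0.355) = -3330 J.
Q = ΔU + W = -3330 J.

-3330 J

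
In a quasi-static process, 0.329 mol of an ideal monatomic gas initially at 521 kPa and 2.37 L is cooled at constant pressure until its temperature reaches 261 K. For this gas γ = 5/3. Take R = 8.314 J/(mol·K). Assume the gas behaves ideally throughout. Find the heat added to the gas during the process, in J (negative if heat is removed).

-1300 J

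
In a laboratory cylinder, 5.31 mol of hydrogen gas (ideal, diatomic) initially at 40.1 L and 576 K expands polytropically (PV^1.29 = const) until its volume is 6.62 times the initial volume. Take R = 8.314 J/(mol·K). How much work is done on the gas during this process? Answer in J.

P₁ = nRT₁/V₁ = 5.31×8.314×576/40.1 = 634 kPa.
Polytropic n=1.29: T₂ = T₁(V₁/V₂)^(n−1) = 576×(0.151)^0.29 = 333 K; P₂ = P₁(V₁/V₂)^n = 55.4 kPa.
W = (P₁V₁−P₂V₂)/(n−1) = (634×40.1−55.4×265)/0.29 = 37000 J.
Work done on the gas = −W_by = -37000 J.

-37000 J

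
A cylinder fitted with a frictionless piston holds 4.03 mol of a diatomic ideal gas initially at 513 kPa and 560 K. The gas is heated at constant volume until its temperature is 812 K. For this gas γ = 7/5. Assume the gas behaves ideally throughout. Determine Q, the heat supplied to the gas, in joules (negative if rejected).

V₁ = nRT₁/P₁ = 4.03×8.314×560/513 = 36.6 L.
Isochoric: V stays 36.6 L; P/T = const ⇒ T₂ = 812 K, P₂ = 744 kPa.
W = 0 (no volume change).
ΔU = nCvΔT = 4.03×20.8×(812−560) = 21100 J.
Q = ΔU = 21100 J.

21100 J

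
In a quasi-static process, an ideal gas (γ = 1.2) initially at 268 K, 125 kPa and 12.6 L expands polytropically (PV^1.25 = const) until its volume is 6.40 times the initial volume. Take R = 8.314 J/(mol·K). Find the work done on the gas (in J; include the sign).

n = P₁V₁/(RT₁) = 125×12.6/(8.314×268) = 0.707 mol.
Polytropic n=1.25: T₂ = T₁(V₁/V₂)^(n−1) = 268×(0.156)^0.25 = 168 K; P₂ = P₁(V₁/V₂)^n = 12.3 kPa.
W = (P₁V₁−P₂V₂)/(n−1) = (125×12.6−12.3×80.6)/0.25 = 2340 J.
Work done on the gas = −W_by = -2340 J.

-2340 J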